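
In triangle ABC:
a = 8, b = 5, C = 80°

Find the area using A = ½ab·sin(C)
A = ½·a·b·sin(C) = ½·8·5·sin(80°)
sin(80°) ≈ 0.984808
A ≈ ½·40·0.984808 = 20·0.984808 ≈ 19.6962

Area = 19.7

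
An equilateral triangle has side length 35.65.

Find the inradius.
r = Area/s with s the semi-perimeter.
Area = (√3/4)·35.65² = (√3/4)·1270.9225 ≈ 0.433013·1270.9225 ≈ 550.326
s = 3·35.65/2 = 53.475
r ≈ 550.326/53.475 ≈ 10.2913
(Equivalently r = side/(2√3) = 35.65/3.4641 ≈ 10.2913.)

r = 10.29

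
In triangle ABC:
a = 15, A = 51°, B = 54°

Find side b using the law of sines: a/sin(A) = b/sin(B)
a/sin(A) = b/sin(B)  ⇒  b = a·sin(B)/sin(A) = 15·sin(54°)/sin(51°)
sin(54°) ≈ 0.809017, sin(51°) ≈ 0.777146
b ≈ 15·0.809017/0.777146 ≈ 12.1353/0.777146 ≈ 15.6152

b = 15.62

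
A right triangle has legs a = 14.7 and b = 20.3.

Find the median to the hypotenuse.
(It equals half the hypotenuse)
Hypotenuse c = √(a² + b²) = √(216.09 + 412.09) = √628.18 ≈ 25.0635
Median to hypotenuse = c/2 ≈ 25.0635/2 ≈ 12.5318

Median = 12.53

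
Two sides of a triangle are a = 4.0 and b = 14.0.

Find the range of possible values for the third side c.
Triangle inequality: |a − b| < c < a + b
|a − b| = |4.0 − 14.0| = 10
a + b = 4.0 + 14.0 = 18

10 < c < 18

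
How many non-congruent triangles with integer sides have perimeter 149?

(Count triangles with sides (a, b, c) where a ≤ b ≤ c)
Let a ≤ b ≤ c with a + b + c = 149. The only binding inequality is a + b > c, i.e. 149 − c > c, so c < 149/2; and c ≥ 149/3 since c is the largest side.
So 50 ≤ c ≤ 74. For each c, b runs from ⌈(149 − c)/2⌉ up to c (then a = 149 − b − c satisfies 1 ≤ a ≤ b automatically), giving c − ⌈(149 − c)/2⌉ + 1 choices.
Summing over c: 1 + 3 + 4 + 6 + … + 36 + 37  (25 terms, c = 50, …, 74) = 481
Check (closed form: nearest integer to p²/48 for even p, (p+3)²/48 for odd p): (149+3)²/48 = 152²/48 = 23104/48 ≈ 481.33 → 481

481 triangles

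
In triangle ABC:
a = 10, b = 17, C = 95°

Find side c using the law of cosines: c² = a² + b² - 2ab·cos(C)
c² = 10² + 17² − 2·10·17·cos(95°)
cos(95°) ≈ -0.0871557
c² ≈ 100 + 289 − 340·(-0.0871557) ≈ 389 + 29.633 ≈ 418.633
c ≈ √418.633 ≈ 20.4605

c = 20.46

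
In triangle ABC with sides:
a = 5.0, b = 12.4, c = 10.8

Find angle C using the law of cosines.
c² = a² + b² − 2ab·cos(C)  ⇒  cos(C) = (a² + b² − c²)/(2ab)
cos(C) = (5.0² + 12.4² − 10.8²)/(2·5.0·12.4) = (25 + 153.76 − 116.64)/124 = 62.12/124 ≈ 0.500968
C = arccos(0.500968) ≈ 59.936°

C = 59.94°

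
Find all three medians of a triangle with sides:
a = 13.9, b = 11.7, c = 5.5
Median formula: m_a = ½√(2b² + 2c² − a²) (and cyclically). a² = 193.21, b² = 136.89, c² = 30.25.
m_a = ½√(2·136.89 + 2·30.25 − 193.21) = ½√141.07 ≈ ½·11.8773 ≈ 5.93864
m_b = ½√(2·193.21 + 2·30.25 − 136.89) = ½√310.03 ≈ ½·17.6077 ≈ 8.80383
m_c = ½√(2·193.21 + 2·136.89 − 30.25) = ½√629.95 ≈ ½·25.0988 ≈ 12.5494

m_a = 5.939, m_b = 8.804, m_c = 12.55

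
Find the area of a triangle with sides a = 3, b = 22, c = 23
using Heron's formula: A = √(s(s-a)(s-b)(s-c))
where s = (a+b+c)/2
s = (3 + 22 + 23)/2 = 48/2 = 24
s − a = 21, s − b = 2, s − c = 1
s(s−a)(s−b)(s−c) = 24·21·2·1 = 1008
Area = √1008 ≈ 31.749

s = 24.0, Area = 31.75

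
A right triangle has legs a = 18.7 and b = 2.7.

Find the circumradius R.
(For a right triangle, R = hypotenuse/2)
Hypotenuse c = √(a² + b²) = √(349.69 + 7.29) = √356.98 ≈ 18.8939
R = c/2 ≈ 18.8939/2 ≈ 9.44696

R = 9.447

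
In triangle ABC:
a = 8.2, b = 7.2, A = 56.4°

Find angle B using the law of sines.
a/sin(A) = b/sin(B)  ⇒  sin(B) = b·sin(A)/a = 7.2·sin(56.4°)/8.2
sin(56.4°) ≈ 0.832921
sin(B) ≈ 7.2·0.832921/8.2 ≈ 5.99703/8.2 ≈ 0.731345
B = arcsin(0.731345) ≈ 46.9993°
(Since b ≤ a we need B ≤ A, so the obtuse alternative 180° − 46.9993° ≈ 133.001° is rejected.)

B = 47°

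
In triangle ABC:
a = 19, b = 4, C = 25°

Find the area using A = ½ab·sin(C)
A = ½·a·b·sin(C) = ½·19·4·sin(25°)
sin(25°) ≈ 0.422618
A ≈ ½·76·0.422618 = 38·0.422618 ≈ 16.0595

Area = 16.06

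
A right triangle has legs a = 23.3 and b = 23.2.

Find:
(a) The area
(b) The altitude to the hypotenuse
(a) The legs are perpendicular, so Area = ½·a·b = ½·23.3·23.2 = ½·540.56 = 270.28
(b) Hypotenuse c = √(a² + b²) = √(542.89 + 538.24) = √1081.13 ≈ 32.8805
    Area = ½·c·h_c  ⇒  h_c = 2·Area/c = 540.56/32.8805 ≈ 16.4401

Area = 270.28, h_c = 16.44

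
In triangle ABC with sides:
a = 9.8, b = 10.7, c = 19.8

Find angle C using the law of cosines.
c² = a² + b² − 2ab·cos(C)  ⇒  cos(C) = (a² + b² − c²)/(2ab)
cos(C) = (9.8² + 10.7² − 19.8²)/(2·9.8·10.7) = (96.04 + 114.49 − 392.04)/209.72 = -181.51/209.72 ≈ -0.865487
C = arccos(-0.865487) ≈ 149.938°

C = 149.9°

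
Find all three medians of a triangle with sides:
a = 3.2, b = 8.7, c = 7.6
Median formula: m_a = ½√(2b² + 2c² − a²) (and cyclically). a² = 10.24, b² = 75.69, c² = 57.76.
m_a = ½√(2·75.69 + 2·57.76 − 10.24) = ½√256.66 ≈ ½·16.0206 ≈ 8.01031
m_b = ½√(2·10.24 + 2·57.76 − 75.69) = ½√60.31 ≈ ½·7.76595 ≈ 3.88298
m_c = ½√(2·10.24 + 2·75.69 − 57.76) = ½√114.1 ≈ ½·10.6818 ≈ 5.34088

m_a = 8.01, m_b = 3.883, m_c = 5.341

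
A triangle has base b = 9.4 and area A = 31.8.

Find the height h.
A = ½·b·h  ⇒  h = 2A/b = 2·31.8/9.4 = 63.6/9.4 ≈ 6.76596

h = 6.766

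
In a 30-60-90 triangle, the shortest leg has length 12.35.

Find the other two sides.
In a 30-60-90 triangle the sides are in ratio 1 : √3 : 2 (short leg : long leg : hypotenuse).
Long leg = 12.35·√3 ≈ 12.35·1.73205 ≈ 21.3908
Hypotenuse = 2·12.35 = 24.7

Long leg = 12.35√3 = 21.39, Hypotenuse = 24.7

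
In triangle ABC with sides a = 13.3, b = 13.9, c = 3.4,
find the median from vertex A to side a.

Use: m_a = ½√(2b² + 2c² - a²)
m_a = ½√(2·13.9² + 2·3.4² − 13.3²) = ½√(2·193.21 + 2·11.56 − 176.89) = ½√(386.42 + 23.12 − 176.89) = ½√232.65
√232.65 ≈ 15.2529, so m_a ≈ 7.62643

m_a = 7.626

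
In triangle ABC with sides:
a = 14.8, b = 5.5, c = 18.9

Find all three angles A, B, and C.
Law of cosines for each angle (a² = 219.04, b² = 30.25, c² = 357.21):
cos(A) = (b² + c² − a²)/(2bc) = (30.25 + 357.21 − 219.04)/(2·5.5·18.9) = 168.42/207.9 ≈ 0.810101  ⇒  A ≈ 35.8942°
cos(B) = (a² + c² − b²)/(2ac) = (219.04 + 357.21 − 30.25)/(2·14.8·18.9) = 546/559.44 ≈ 0.975976  ⇒  B ≈ 12.5844°
cos(C) = (a² + b² − c²)/(2ab) = (219.04 + 30.25 − 357.21)/(2·14.8·5.5) = -107.92/162.8 ≈ -0.662899  ⇒  C ≈ 131.521°
Check: A + B + C ≈ 180°

A = 35.89°, B = 12.58°, C = 131.5°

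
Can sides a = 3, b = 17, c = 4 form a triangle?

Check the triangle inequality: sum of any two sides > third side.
a + b vs c: 3 + 17 = 20 > 4  ✓
a + c vs b: 3 + 4 = 7 ≤ 17  ✗
b + c vs a: 17 + 4 = 21 > 3  ✓

No: 3 + 4 = 7 is not > 17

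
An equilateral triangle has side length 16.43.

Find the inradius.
r = Area/s with s the semi-perimeter.
Area = (√3/4)·16.43² = (√3/4)·269.9449 ≈ 0.433013·269.9449 ≈ 116.89
s = 3·16.43/2 = 24.645
r ≈ 116.89/24.645 ≈ 4.74293
(Equivalently r = side/(2√3) = 16.43/3.4641 ≈ 4.74293.)

r = 4.743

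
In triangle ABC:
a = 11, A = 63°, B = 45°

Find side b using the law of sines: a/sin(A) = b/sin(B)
a/sin(A) = b/sin(B)  ⇒  b = a·sin(B)/sin(A) = 11·sin(45°)/sin(63°)
sin(45°) ≈ 0.707107, sin(63°) ≈ 0.891007
b ≈ 11·0.707107/0.891007 ≈ 7.77817/0.891007 ≈ 8.72965

b = 8.73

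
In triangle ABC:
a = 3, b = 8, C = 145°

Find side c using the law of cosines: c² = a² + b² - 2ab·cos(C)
c² = 3² + 8² − 2·3·8·cos(145°)
cos(145°) ≈ -0.819152
c² ≈ 9 + 64 − 48·(-0.819152) ≈ 73 + 39.3193 ≈ 112.319
c ≈ √112.319 ≈ 10.5981

c = 10.6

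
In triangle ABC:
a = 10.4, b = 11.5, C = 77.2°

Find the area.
Two sides and the included angle (SAS): A = ½·a·b·sin(C) = ½·10.4·11.5·sin(77.2°)
sin(77.2°) ≈ 0.975149
A ≈ ½·119.6·0.975149 = 59.8·0.975149 ≈ 58.3139

Area = 58.31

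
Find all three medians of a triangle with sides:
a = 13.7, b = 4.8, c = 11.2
Median formula: m_a = ½√(2b² + 2c² − a²) (and cyclically). a² = 187.69, b² = 23.04, c² = 125.44.
m_a = ½√(2·23.04 + 2·125.44 − 187.69) = ½√109.27 ≈ ½·10.4532 ≈ 5.22661
m_b = ½√(2·187.69 + 2·125.44 − 23.04) = ½√603.22 ≈ ½·24.5605 ≈ 12.2803
m_c = ½√(2·187.69 + 2·23.04 − 125.44) = ½√296.02 ≈ ½·17.2052 ≈ 8.60262

m_a = 5.227, m_b = 12.28, m_c = 8.603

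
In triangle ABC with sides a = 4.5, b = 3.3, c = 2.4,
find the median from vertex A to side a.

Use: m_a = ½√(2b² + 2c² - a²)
m_a = ½√(2·3.3² + 2·2.4² − 4.5²) = ½√(2·10.89 + 2·5.76 − 20.25) = ½√(21.78 + 11.52 − 20.25) = ½√13.05
√13.05 ≈ 3.61248, so m_a ≈ 1.80624

m_a = 1.806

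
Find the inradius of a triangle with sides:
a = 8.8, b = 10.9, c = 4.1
r = Area/s where s is the semi-perimeter.
s = (8.8 + 10.9 + 4.1)/2 = 23.8/2 = 11.9
Area = √(s(s−a)(s−b)(s−c)) = √(11.9·3.1·1·7.8) ≈ √287.742 ≈ 16.963
r ≈ 16.963/11.9 ≈ 1.42546

r = 1.425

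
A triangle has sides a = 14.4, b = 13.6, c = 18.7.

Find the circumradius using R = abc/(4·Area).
First find the area with Heron's formula.
s = (14.4 + 13.6 + 18.7)/2 = 23.35
Area = √(s(s−a)(s−b)(s−c)) = √(23.35·8.95·9.75·4.65) ≈ √9474.74 ≈ 97.3383
abc = 14.4·13.6·18.7 = 3662.208
R = abc/(4·Area) ≈ 3662.208/(4·97.3383) = 3662.208/389.353 ≈ 9.40588

R = 9.406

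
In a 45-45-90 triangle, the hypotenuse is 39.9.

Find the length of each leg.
In a 45-45-90 triangle hypotenuse = leg·√2, so leg = hypotenuse/√2.
Leg = 39.9/√2 ≈ 39.9/1.41421 ≈ 28.2136

Each leg = 28.21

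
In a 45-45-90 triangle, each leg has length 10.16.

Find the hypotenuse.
In a 45-45-90 triangle the sides are in ratio 1 : 1 : √2, so hypotenuse = leg·√2.
Hypotenuse = 10.16·√2 ≈ 10.16·1.41421 ≈ 14.3684

Hypotenuse = 10.16√2 = 14.37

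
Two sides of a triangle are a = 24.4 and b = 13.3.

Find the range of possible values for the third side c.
Triangle inequality: |a − b| < c < a + b
|a − b| = |24.4 − 13.3| = 11.1
a + b = 24.4 + 13.3 = 37.7

11.1 < c < 37.7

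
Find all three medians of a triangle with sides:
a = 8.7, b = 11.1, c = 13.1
Median formula: m_a = ½√(2b² + 2c² − a²) (and cyclically). a² = 75.69, b² = 123.21, c² = 171.61.
m_a = ½√(2·123.21 + 2·171.61 − 75.69) = ½√513.95 ≈ ½·22.6705 ≈ 11.3352
m_b = ½√(2·75.69 + 2·171.61 − 123.21) = ½√371.39 ≈ ½·19.2715 ≈ 9.63574
m_c = ½√(2·75.69 + 2·123.21 − 171.61) = ½√226.19 ≈ ½·15.0396 ≈ 7.51981

m_a = 11.34, m_b = 9.636, m_c = 7.52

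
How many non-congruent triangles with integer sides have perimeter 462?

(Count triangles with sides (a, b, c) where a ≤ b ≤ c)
Let a ≤ b ≤ c with a + b + c = 462. The only binding inequality is a + b > c, i.e. 462 − c > c, so c < 462/2; and c ≥ 462/3 since c is the largest side.
So 154 ≤ c ≤ 230. For each c, b runs from ⌈(462 − c)/2⌉ up to c (then a = 462 − b − c satisfies 1 ≤ a ≤ b automatically), giving c − ⌈(462 − c)/2⌉ + 1 choices.
Summing over c: 1 + 2 + 4 + 5 + … + 113 + 115  (77 terms, c = 154, …, 230) = 4447
Check (closed form: nearest integer to p²/48 for even p, (p+3)²/48 for odd p): 462²/48 = 213444/48 ≈ 4446.75 → 4447

4447 triangles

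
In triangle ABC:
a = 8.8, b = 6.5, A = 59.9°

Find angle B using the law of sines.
a/sin(A) = b/sin(B)  ⇒  sin(B) = b·sin(A)/a = 6.5·sin(59.9°)/8.8
sin(59.9°) ≈ 0.865151
sin(B) ≈ 6.5·0.865151/8.8 ≈ 5.62348/8.8 ≈ 0.639032
B = arcsin(0.639032) ≈ 39.7197°
(Since b ≤ a we need B ≤ A, so the obtuse alternative 180° − 39.7197° ≈ 140.28° is rejected.)

B = 39.72°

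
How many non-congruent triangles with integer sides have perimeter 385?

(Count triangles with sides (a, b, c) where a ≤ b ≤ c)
Let a ≤ b ≤ c with a + b + c = 385. The only binding inequality is a + b > c, i.e. 385 − c > c, so c < 385/2; and c ≥ 385/3 since c is the largest side.
So 129 ≤ c ≤ 192. For each c, b runs from ⌈(385 − c)/2⌉ up to c (then a = 385 − b − c satisfies 1 ≤ a ≤ b automatically), giving c − ⌈(385 − c)/2⌉ + 1 choices.
Summing over c: 2 + 3 + 5 + 6 + … + 95 + 96  (64 terms, c = 129, …, 192) = 3136
Check (closed form: nearest integer to p²/48 for even p, (p+3)²/48 for odd p): (385+3)²/48 = 388²/48 = 150544/48 ≈ 3136.33 → 3136

3136 triangles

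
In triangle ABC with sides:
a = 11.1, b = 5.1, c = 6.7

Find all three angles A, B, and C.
Law of cosines for each angle (a² = 123.21, b² = 26.01, c² = 44.89):
cos(A) = (b² + c² − a²)/(2bc) = (26.01 + 44.89 − 123.21)/(2·5.1·6.7) = -52.31/68.34 ≈ -0.765438  ⇒  A ≈ 139.946°
cos(B) = (a² + c² − b²)/(2ac) = (123.21 + 44.89 − 26.01)/(2·11.1·6.7) = 142.09/148.74 ≈ 0.955291  ⇒  B ≈ 17.1975°
cos(C) = (a² + b² − c²)/(2ab) = (123.21 + 26.01 − 44.89)/(2·11.1·5.1) = 104.33/113.22 ≈ 0.92148  ⇒  C ≈ 22.8565°
Check: A + B + C ≈ 180°

A = 139.9°, B = 17.2°, C = 22.86°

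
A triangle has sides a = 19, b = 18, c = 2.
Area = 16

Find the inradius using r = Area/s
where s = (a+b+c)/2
s = (19 + 18 + 2)/2 = 39/2 = 19.5
r = Area/s = 16/19.5 ≈ 0.820513

r = 0.8205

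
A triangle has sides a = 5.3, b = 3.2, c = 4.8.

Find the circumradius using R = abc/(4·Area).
First find the area with Heron's formula.
s = (5.3 + 3.2 + 4.8)/2 = 6.65
Area = √(s(s−a)(s−b)(s−c)) = √(6.65·1.35·3.45·1.85) ≈ √57.2989 ≈ 7.5696
abc = 5.3·3.2·4.8 = 81.408
R = abc/(4·Area) ≈ 81.408/(4·7.5696) = 81.408/30.2784 ≈ 2.68865

R = 2.689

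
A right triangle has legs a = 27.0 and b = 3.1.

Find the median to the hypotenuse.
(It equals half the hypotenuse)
Hypotenuse c = √(a² + b²) = √(729 + 9.61) = √738.61 ≈ 27.1774
Median to hypotenuse = c/2 ≈ 27.1774/2 ≈ 13.5887

Median = 13.59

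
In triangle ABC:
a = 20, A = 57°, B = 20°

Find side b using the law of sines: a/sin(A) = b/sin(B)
a/sin(A) = b/sin(B)  ⇒  b = a·sin(B)/sin(A) = 20·sin(20°)/sin(57°)
sin(20°) ≈ 0.34202, sin(57°) ≈ 0.838671
b ≈ 20·0.34202/0.838671 ≈ 6.8404/0.838671 ≈ 8.15625

b = 8.156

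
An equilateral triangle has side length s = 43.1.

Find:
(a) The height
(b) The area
(a) The height splits the triangle into two 30-60-90 halves: h = s·√3/2 = 43.1·1.73205/2 ≈ 74.6514/2 ≈ 37.3257
(b) Area = (√3/4)·s² = (√3/4)·43.1² = (√3/4)·1857.61 ≈ 0.433013·1857.61 ≈ 804.369

Height = 37.33, Area = 804.4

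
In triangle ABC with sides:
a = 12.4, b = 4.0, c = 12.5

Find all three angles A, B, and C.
Law of cosines for each angle (a² = 153.76, b² = 16, c² = 156.25):
cos(A) = (b² + c² − a²)/(2bc) = (16 + 156.25 − 153.76)/(2·4.0·12.5) = 18.49/100 ≈ 0.1849  ⇒  A ≈ 79.3447°
cos(B) = (a² + c² − b²)/(2ac) = (153.76 + 156.25 − 16)/(2·12.4·12.5) = 294.01/310 ≈ 0.948419  ⇒  B ≈ 18.4827°
cos(C) = (a² + b² − c²)/(2ab) = (153.76 + 16 − 156.25)/(2·12.4·4.0) = 13.51/99.2 ≈ 0.13619  ⇒  C ≈ 82.1726°
Check: A + B + C ≈ 180°

A = 79.34°, B = 18.48°, C = 82.17°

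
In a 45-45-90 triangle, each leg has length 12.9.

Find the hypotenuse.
In a 45-45-90 triangle the sides are in ratio 1 : 1 : √2, so hypotenuse = leg·√2.
Hypotenuse = 12.9·√2 ≈ 12.9·1.41421 ≈ 18.2434

Hypotenuse = 12.9√2 = 18.24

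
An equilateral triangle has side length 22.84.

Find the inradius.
r = Area/s with s the semi-perimeter.
Area = (√3/4)·22.84² = (√3/4)·521.6656 ≈ 0.433013·521.6656 ≈ 225.888
s = 3·22.84/2 = 34.26
r ≈ 225.888/34.26 ≈ 6.59334
(Equivalently r = side/(2√3) = 22.84/3.4641 ≈ 6.59334.)

r = 6.593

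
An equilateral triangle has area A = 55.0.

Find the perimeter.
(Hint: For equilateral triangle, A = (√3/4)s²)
A = (√3/4)s²  ⇒  s² = 4A/√3 = 4·55.0/√3 = 220/1.73205 ≈ 127.017
s ≈ √127.017 ≈ 11.2702
Perimeter = 3s ≈ 3·11.2702 ≈ 33.8106

Perimeter = 33.81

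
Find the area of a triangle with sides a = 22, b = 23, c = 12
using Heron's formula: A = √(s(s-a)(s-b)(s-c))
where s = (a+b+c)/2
s = (22 + 23 + 12)/2 = 57/2 = 28.5
s − a = 6.5, s − b = 5.5, s − c = 16.5
s(s−a)(s−b)(s−c) = 28.5·6.5·5.5·16.5 = 16811.4375
Area = √16811.4375 ≈ 129.659

s = 28.5, Area = 129.7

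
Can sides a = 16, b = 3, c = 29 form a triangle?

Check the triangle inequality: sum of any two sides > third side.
a + b vs c: 16 + 3 = 19 ≤ 29  ✗
a + c vs b: 16 + 29 = 45 > 3  ✓
b + c vs a: 3 + 29 = 32 > 16  ✓

No: 16 + 3 = 19 is not > 29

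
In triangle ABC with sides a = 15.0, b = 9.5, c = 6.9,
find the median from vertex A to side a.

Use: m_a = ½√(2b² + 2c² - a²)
m_a = ½√(2·9.5² + 2·6.9² − 15.0²) = ½√(2·90.25 + 2·47.61 − 225) = ½√(180.5 + 95.22 − 225) = ½√50.72
√50.72 ≈ 7.1218, so m_a ≈ 3.5609

m_a = 3.561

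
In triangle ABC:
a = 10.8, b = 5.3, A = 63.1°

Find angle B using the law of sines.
a/sin(A) = b/sin(B)  ⇒  sin(B) = b·sin(A)/a = 5.3·sin(63.1°)/10.8
sin(63.1°) ≈ 0.891798
sin(B) ≈ 5.3·0.891798/10.8 ≈ 4.72653/10.8 ≈ 0.437641
B = arcsin(0.437641) ≈ 25.9535°
(Since b ≤ a we need B ≤ A, so the obtuse alternative 180° − 25.9535° ≈ 154.047° is rejected.)

B = 25.95°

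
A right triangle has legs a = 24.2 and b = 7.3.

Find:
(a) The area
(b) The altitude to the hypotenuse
(a) The legs are perpendicular, so Area = ½·a·b = ½·24.2·7.3 = ½·176.66 = 88.33
(b) Hypotenuse c = √(a² + b²) = √(585.64 + 53.29) = √638.93 ≈ 25.2771
    Area = ½·c·h_c  ⇒  h_c = 2·Area/c = 176.66/25.2771 ≈ 6.98894

Area = 88.33, h_c = 6.989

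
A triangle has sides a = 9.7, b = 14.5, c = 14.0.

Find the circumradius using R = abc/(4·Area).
First find the area with Heron's formula.
s = (9.7 + 14.5 + 14.0)/2 = 19.1
Area = √(s(s−a)(s−b)(s−c)) = √(19.1·9.4·4.6·5.1) ≈ √4212.01 ≈ 64.9
abc = 9.7·14.5·14.0 = 1969.1
R = abc/(4·Area) ≈ 1969.1/(4·64.9) = 1969.1/259.6 ≈ 7.58513

R = 7.585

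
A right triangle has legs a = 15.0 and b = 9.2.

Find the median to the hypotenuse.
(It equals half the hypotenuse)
Hypotenuse c = √(a² + b²) = √(225 + 84.64) = √309.64 ≈ 17.5966
Median to hypotenuse = c/2 ≈ 17.5966/2 ≈ 8.7983

Median = 8.798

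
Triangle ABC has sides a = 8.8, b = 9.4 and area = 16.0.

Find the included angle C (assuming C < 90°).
Area = ½·a·b·sin(C)  ⇒  sin(C) = 2·Area/(a·b) = 2·16.0/(8.8·9.4) = 32/82.72 ≈ 0.386847
C = arcsin(0.386847) ≈ 22.7585° (taking the acute solution since C < 90°)

C = 22.76°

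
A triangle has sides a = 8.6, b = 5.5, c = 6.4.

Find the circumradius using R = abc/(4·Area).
First find the area with Heron's formula.
s = (8.6 + 5.5 + 6.4)/2 = 10.25
Area = √(s(s−a)(s−b)(s−c)) = √(10.25·1.65·4.75·3.85) ≈ √309.287 ≈ 17.5866
abc = 8.6·5.5·6.4 = 302.72
R = abc/(4·Area) ≈ 302.72/(4·17.5866) = 302.72/70.3463 ≈ 4.30328

R = 4.303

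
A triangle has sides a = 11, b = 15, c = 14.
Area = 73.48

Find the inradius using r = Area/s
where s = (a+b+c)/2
s = (11 + 15 + 14)/2 = 40/2 = 20
r = Area/s = 73.48/20 ≈ 3.674

r = 3.674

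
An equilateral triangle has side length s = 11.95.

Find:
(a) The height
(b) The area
(a) The height splits the triangle into two 30-60-90 halves: h = s·√3/2 = 11.95·1.73205/2 ≈ 20.698/2 ≈ 10.349
(b) Area = (√3/4)·s² = (√3/4)·11.95² = (√3/4)·142.8025 ≈ 0.433013·142.8025 ≈ 61.8353

Height = 10.35, Area = 61.84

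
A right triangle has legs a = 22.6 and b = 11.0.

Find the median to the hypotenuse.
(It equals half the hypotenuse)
Hypotenuse c = √(a² + b²) = √(510.76 + 121) = √631.76 ≈ 25.1348
Median to hypotenuse = c/2 ≈ 25.1348/2 ≈ 12.5674

Median = 12.57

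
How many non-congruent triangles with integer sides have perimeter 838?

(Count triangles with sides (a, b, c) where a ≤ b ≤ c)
Let a ≤ b ≤ c with a + b + c = 838. The only binding inequality is a + b > c, i.e. 838 − c > c, so c < 838/2; and c ≥ 838/3 since c is the largest side.
So 280 ≤ c ≤ 418. For each c, b runs from ⌈(838 − c)/2⌉ up to c (then a = 838 − b − c satisfies 1 ≤ a ≤ b automatically), giving c − ⌈(838 − c)/2⌉ + 1 choices.
Summing over c: 2 + 3 + 5 + 6 + … + 207 + 209  (139 terms, c = 280, …, 418) = 14630
Check (closed form: nearest integer to p²/48 for even p, (p+3)²/48 for odd p): 838²/48 = 702244/48 ≈ 14630.08 → 14630

14630 triangles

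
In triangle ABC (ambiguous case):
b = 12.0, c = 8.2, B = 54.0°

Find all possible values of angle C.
b/sin(B) = c/sin(C)  ⇒  sin(C) = c·sin(B)/b = 8.2·sin(54.0°)/12.0
sin(54.0°) ≈ 0.809017
sin(C) ≈ 8.2·0.809017/12.0 ≈ 6.63394/12.0 ≈ 0.552828
Candidate 1: C₁ = arcsin(0.552828) ≈ 33.5613°  →  A = 180° − 54.0° − 33.5613° ≈ 92.4387° > 0, valid
Candidate 2: C₂ = 180° − C₁ ≈ 146.439°  →  A = 180° − 54.0° − 146.439° ≈ -20.4387° ≤ 0, not a valid triangle

C = 33.56° (one solution)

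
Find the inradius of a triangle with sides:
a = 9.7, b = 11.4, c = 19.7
r = Area/s where s is the semi-perimeter.
s = (9.7 + 11.4 + 19.7)/2 = 40.8/2 = 20.4
Area = √(s(s−a)(s−b)(s−c)) = √(20.4·10.7·9·0.7) ≈ √1375.16 ≈ 37.0832
r ≈ 37.0832/20.4 ≈ 1.8178

r = 1.818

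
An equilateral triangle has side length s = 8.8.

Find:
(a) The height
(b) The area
(a) The height splits the triangle into two 30-60-90 halves: h = s·√3/2 = 8.8·1.73205/2 ≈ 15.242/2 ≈ 7.62102
(b) Area = (√3/4)·s² = (√3/4)·8.8² = (√3/4)·77.44 ≈ 0.433013·77.44 ≈ 33.5325

Height = 7.621, Area = 33.53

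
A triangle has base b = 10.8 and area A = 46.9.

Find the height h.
A = ½·b·h  ⇒  h = 2A/b = 2·46.9/10.8 = 93.8/10.8 ≈ 8.68519

h = 8.685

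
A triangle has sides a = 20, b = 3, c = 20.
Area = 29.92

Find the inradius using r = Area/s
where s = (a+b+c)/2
s = (20 + 3 + 20)/2 = 43/2 = 21.5
r = Area/s = 29.92/21.5 ≈ 1.39163

r = 1.392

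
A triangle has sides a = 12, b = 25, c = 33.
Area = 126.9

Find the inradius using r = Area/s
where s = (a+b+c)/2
s = (12 + 25 + 33)/2 = 70/2 = 35
r = Area/s = 126.9/35 ≈ 3.62571

r = 3.626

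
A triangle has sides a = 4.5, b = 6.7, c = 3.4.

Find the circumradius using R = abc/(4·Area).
First find the area with Heron's formula.
s = (4.5 + 6.7 + 3.4)/2 = 7.3
Area = √(s(s−a)(s−b)(s−c)) = √(7.3·2.8·0.6·3.9) ≈ √47.8296 ≈ 6.91589
abc = 4.5·6.7·3.4 = 102.51
R = abc/(4·Area) ≈ 102.51/(4·6.91589) = 102.51/27.6636 ≈ 3.70559

R = 3.706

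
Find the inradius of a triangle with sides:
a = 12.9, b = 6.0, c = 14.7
r = Area/s where s is the semi-perimeter.
s = (12.9 + 6.0 + 14.7)/2 = 33.6/2 = 16.8
Area = √(s(s−a)(s−b)(s−c)) = √(16.8·3.9·10.8·2.1) ≈ √1485.99 ≈ 38.5486
r ≈ 38.5486/16.8 ≈ 2.29456

r = 2.295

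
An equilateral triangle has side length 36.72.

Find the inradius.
r = Area/s with s the semi-perimeter.
Area = (√3/4)·36.72² = (√3/4)·1348.3584 ≈ 0.433013·1348.3584 ≈ 583.856
s = 3·36.72/2 = 55.08
r ≈ 583.856/55.08 ≈ 10.6002
(Equivalently r = side/(2√3) = 36.72/3.4641 ≈ 10.6002.)

r = 10.6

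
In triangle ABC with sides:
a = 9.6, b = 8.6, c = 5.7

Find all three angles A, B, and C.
Law of cosines for each angle (a² = 92.16, b² = 73.96, c² = 32.49):
cos(A) = (b² + c² − a²)/(2bc) = (73.96 + 32.49 − 92.16)/(2·8.6·5.7) = 14.29/98.04 ≈ 0.145757  ⇒  A ≈ 81.6189°
cos(B) = (a² + c² − b²)/(2ac) = (92.16 + 32.49 − 73.96)/(2·9.6·5.7) = 50.69/109.44 ≈ 0.463176  ⇒  B ≈ 62.4077°
cos(C) = (a² + b² − c²)/(2ab) = (92.16 + 73.96 − 32.49)/(2·9.6·8.6) = 133.63/165.12 ≈ 0.80929  ⇒  C ≈ 35.9734°
Check: A + B + C ≈ 180°

A = 81.62°, B = 62.41°, C = 35.97°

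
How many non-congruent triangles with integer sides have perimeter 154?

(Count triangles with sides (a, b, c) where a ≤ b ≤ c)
Let a ≤ b ≤ c with a + b + c = 154. The only binding inequality is a + b > c, i.e. 154 − c > c, so c < 154/2; and c ≥ 154/3 since c is the largest side.
So 52 ≤ c ≤ 76. For each c, b runs from ⌈(154 − c)/2⌉ up to c (then a = 154 − b − c satisfies 1 ≤ a ≤ b automatically), giving c − ⌈(154 − c)/2⌉ + 1 choices.
Summing over c: 2 + 3 + 5 + 6 + … + 36 + 38  (25 terms, c = 52, …, 76) = 494
Check (closed form: nearest integer to p²/48 for even p, (p+3)²/48 for odd p): 154²/48 = 23716/48 ≈ 494.08 → 494

494 triangles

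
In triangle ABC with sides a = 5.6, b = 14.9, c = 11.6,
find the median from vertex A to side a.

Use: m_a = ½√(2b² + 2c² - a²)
m_a = ½√(2·14.9² + 2·11.6² − 5.6²) = ½√(2·222.01 + 2·134.56 − 31.36) = ½√(444.02 + 269.12 − 31.36) = ½√681.78
√681.78 ≈ 26.1109, so m_a ≈ 13.0555

m_a = 13.06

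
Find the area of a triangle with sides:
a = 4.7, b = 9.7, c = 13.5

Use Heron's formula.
s = (4.7 + 9.7 + 13.5)/2 = 27.9/2 = 13.95
s − a = 9.25, s − b = 4.25, s − c = 0.45
s(s−a)(s−b)(s−c) = 13.95·9.25·4.25·0.45 ≈ 246.784
Area = √246.784 ≈ 15.7094

Area = 15.71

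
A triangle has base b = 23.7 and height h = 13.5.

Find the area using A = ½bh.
A = ½·b·h = ½·23.7·13.5 = ½·319.95 = 159.975

Area = 159.975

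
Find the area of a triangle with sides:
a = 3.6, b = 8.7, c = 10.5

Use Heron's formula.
s = (3.6 + 8.7 + 10.5)/2 = 22.8/2 = 11.4
s − a = 7.8, s − b = 2.7, s − c = 0.9
s(s−a)(s−b)(s−c) = 11.4·7.8·2.7·0.9 ≈ 216.076
Area = √216.076 ≈ 14.6995

Area = 14.7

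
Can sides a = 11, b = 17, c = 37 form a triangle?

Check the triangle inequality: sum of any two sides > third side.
a + b vs c: 11 + 17 = 28 ≤ 37  ✗
a + c vs b: 11 + 37 = 48 > 17  ✓
b + c vs a: 17 + 37 = 54 > 11  ✓

No: 11 + 17 = 28 is not > 37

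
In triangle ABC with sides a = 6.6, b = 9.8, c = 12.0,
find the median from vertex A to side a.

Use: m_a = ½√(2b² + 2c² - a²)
m_a = ½√(2·9.8² + 2·12.0² − 6.6²) = ½√(2·96.04 + 2·144 − 43.56) = ½√(192.08 + 288 − 43.56) = ½√436.52
√436.52 ≈ 20.8931, so m_a ≈ 10.4465

m_a = 10.45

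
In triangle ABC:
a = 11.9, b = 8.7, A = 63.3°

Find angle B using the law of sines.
a/sin(A) = b/sin(B)  ⇒  sin(B) = b·sin(A)/a = 8.7·sin(63.3°)/11.9
sin(63.3°) ≈ 0.893371
sin(B) ≈ 8.7·0.893371/11.9 ≈ 7.77233/11.9 ≈ 0.653137
B = arcsin(0.653137) ≈ 40.7785°
(Since b ≤ a we need B ≤ A, so the obtuse alternative 180° − 40.7785° ≈ 139.221° is rejected.)

B = 40.78°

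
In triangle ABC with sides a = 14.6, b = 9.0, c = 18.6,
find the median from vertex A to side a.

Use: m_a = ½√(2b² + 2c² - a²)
m_a = ½√(2·9.0² + 2·18.6² − 14.6²) = ½√(2·81 + 2·345.96 − 213.16) = ½√(162 + 691.92 − 213.16) = ½√640.76
√640.76 ≈ 25.3132, so m_a ≈ 12.6566

m_a = 12.66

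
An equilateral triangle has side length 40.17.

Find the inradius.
r = Area/s with s the semi-perimeter.
Area = (√3/4)·40.17² = (√3/4)·1613.6289 ≈ 0.433013·1613.6289 ≈ 698.722
s = 3·40.17/2 = 60.255
r ≈ 698.722/60.255 ≈ 11.5961
(Equivalently r = side/(2√3) = 40.17/3.4641 ≈ 11.5961.)

r = 11.6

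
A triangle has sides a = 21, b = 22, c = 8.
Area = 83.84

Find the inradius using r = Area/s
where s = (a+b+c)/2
s = (21 + 22 + 8)/2 = 51/2 = 25.5
r = Area/s = 83.84/25.5 ≈ 3.28784

r = 3.288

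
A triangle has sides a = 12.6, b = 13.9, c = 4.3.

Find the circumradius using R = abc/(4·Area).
First find the area with Heron's formula.
s = (12.6 + 13.9 + 4.3)/2 = 15.4
Area = √(s(s−a)(s−b)(s−c)) = √(15.4·2.8·1.5·11.1) ≈ √717.948 ≈ 26.7946
abc = 12.6·13.9·4.3 = 753.102
R = abc/(4·Area) ≈ 753.102/(4·26.7946) = 753.102/107.178 ≈ 7.02663

R = 7.027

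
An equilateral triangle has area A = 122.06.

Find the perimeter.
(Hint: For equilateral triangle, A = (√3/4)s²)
A = (√3/4)s²  ⇒  s² = 4A/√3 = 4·122.06/√3 = 488.24/1.73205 ≈ 281.885
s ≈ √281.885 ≈ 16.7894
Perimeter = 3s ≈ 3·16.7894 ≈ 50.3683

Perimeter = 50.37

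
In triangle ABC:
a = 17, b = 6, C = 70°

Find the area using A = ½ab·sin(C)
A = ½·a·b·sin(C) = ½·17·6·sin(70°)
sin(70°) ≈ 0.939693
A ≈ ½·102·0.939693 = 51·0.939693 ≈ 47.9243

Area = 47.92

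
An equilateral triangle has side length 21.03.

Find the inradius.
r = Area/s with s the semi-perimeter.
Area = (√3/4)·21.03² = (√3/4)·442.2609 ≈ 0.433013·442.2609 ≈ 191.505
s = 3·21.03/2 = 31.545
r ≈ 191.505/31.545 ≈ 6.07084
(Equivalently r = side/(2√3) = 21.03/3.4641 ≈ 6.07084.)

r = 6.071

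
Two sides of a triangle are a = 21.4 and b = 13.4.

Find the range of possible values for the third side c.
Triangle inequality: |a − b| < c < a + b
|a − b| = |21.4 − 13.4| = 8
a + b = 21.4 + 13.4 = 34.8

8 < c < 34.8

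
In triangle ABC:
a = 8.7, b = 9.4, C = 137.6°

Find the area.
Two sides and the included angle (SAS): A = ½·a·b·sin(C) = ½·8.7·9.4·sin(137.6°)
sin(137.6°) ≈ 0.674302
A ≈ ½·81.78·0.674302 = 40.89·0.674302 ≈ 27.5722

Area = 27.57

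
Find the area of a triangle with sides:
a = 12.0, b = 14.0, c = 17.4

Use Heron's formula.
s = (12.0 + 14.0 + 17.4)/2 = 43.4/2 = 21.7
s − a = 9.7, s − b = 7.7, s − c = 4.3
s(s−a)(s−b)(s−c) = 21.7·9.7·7.7·4.3 ≈ 6969.32
Area = √6969.32 ≈ 83.4825

Area = 83.48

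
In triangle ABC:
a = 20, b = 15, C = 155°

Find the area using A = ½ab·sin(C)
A = ½·a·b·sin(C) = ½·20·15·sin(155°)
sin(155°) ≈ 0.422618
A ≈ ½·300·0.422618 = 150·0.422618 ≈ 63.3927

Area = 63.39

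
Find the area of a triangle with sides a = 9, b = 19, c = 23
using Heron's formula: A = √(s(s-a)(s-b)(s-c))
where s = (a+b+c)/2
s = (9 + 19 + 23)/2 = 51/2 = 25.5
s − a = 16.5, s − b = 6.5, s − c = 2.5
s(s−a)(s−b)(s−c) = 25.5·16.5·6.5·2.5 = 6837.1875
Area = √6837.1875 ≈ 82.6873

s = 25.5, Area = 82.69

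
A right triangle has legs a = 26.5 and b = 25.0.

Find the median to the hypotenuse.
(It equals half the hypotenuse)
Hypotenuse c = √(a² + b²) = √(702.25 + 625) = √1327.25 ≈ 36.4314
Median to hypotenuse = c/2 ≈ 36.4314/2 ≈ 18.2157

Median = 18.22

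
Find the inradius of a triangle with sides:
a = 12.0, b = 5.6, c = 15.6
r = Area/s where s is the semi-perimeter.
s = (12.0 + 5.6 + 15.6)/2 = 33.2/2 = 16.6
Area = √(s(s−a)(s−b)(s−c)) = √(16.6·4.6·11·1) ≈ √839.96 ≈ 28.9821
r ≈ 28.9821/16.6 ≈ 1.74591

r = 1.746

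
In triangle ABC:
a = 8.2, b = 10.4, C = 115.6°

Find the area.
Two sides and the included angle (SAS): A = ½·a·b·sin(C) = ½·8.2·10.4·sin(115.6°)
sin(115.6°) ≈ 0.901833
A ≈ ½·85.28·0.901833 = 42.64·0.901833 ≈ 38.4541

Area = 38.45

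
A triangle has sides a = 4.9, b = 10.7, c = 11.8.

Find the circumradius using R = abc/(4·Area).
First find the area with Heron's formula.
s = (4.9 + 10.7 + 11.8)/2 = 13.7
Area = √(s(s−a)(s−b)(s−c)) = √(13.7·8.8·3·1.9) ≈ √687.192 ≈ 26.2143
abc = 4.9·10.7·11.8 = 618.674
R = abc/(4·Area) ≈ 618.674/(4·26.2143) = 618.674/104.857 ≈ 5.90015

R = 5.9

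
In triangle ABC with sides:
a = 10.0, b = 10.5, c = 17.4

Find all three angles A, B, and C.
Law of cosines for each angle (a² = 100, b² = 110.25, c² = 302.76):
cos(A) = (b² + c² − a²)/(2bc) = (110.25 + 302.76 − 100)/(2·10.5·17.4) = 313.01/365.4 ≈ 0.856623  ⇒  A ≈ 31.0605°
cos(B) = (a² + c² − b²)/(2ac) = (100 + 302.76 − 110.25)/(2·10.0·17.4) = 292.51/348 ≈ 0.840546  ⇒  B ≈ 32.8022°
cos(C) = (a² + b² − c²)/(2ab) = (100 + 110.25 − 302.76)/(2·10.0·10.5) = -92.51/210 ≈ -0.440524  ⇒  C ≈ 116.137°
Check: A + B + C ≈ 180°

A = 31.06°, B = 32.8°, C = 116.1°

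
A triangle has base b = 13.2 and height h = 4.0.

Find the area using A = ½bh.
A = ½·b·h = ½·13.2·4.0 = ½·52.8 = 26.4

Area = 26.4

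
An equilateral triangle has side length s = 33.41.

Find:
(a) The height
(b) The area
(a) The height splits the triangle into two 30-60-90 halves: h = s·√3/2 = 33.41·1.73205/2 ≈ 57.8678/2 ≈ 28.9339
(b) Area = (√3/4)·s² = (√3/4)·33.41² = (√3/4)·1116.2281 ≈ 0.433013·1116.2281 ≈ 483.341

Height = 28.93, Area = 483.3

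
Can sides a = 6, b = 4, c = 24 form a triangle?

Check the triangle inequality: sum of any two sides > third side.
a + b vs c: 6 + 4 = 10 ≤ 24  ✗
a + c vs b: 6 + 24 = 30 > 4  ✓
b + c vs a: 4 + 24 = 28 > 6  ✓

No: 6 + 4 = 10 is not > 24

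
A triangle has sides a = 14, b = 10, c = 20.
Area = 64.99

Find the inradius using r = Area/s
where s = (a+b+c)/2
s = (14 + 10 + 20)/2 = 44/2 = 22
r = Area/s = 64.99/22 ≈ 2.95409

r = 2.954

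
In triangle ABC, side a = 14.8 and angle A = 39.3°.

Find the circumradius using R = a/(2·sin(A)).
R = a/(2·sin(A)) = 14.8/(2·sin(39.3°))
sin(39.3°) ≈ 0.633381
R ≈ 14.8/(2·0.633381) = 14.8/1.26676 ≈ 11.6833

R = 11.68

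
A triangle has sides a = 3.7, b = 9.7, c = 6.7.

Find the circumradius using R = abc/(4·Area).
First find the area with Heron's formula.
s = (3.7 + 9.7 + 6.7)/2 = 10.05
Area = √(s(s−a)(s−b)(s−c)) = √(10.05·6.35·0.35·3.35) ≈ √74.826 ≈ 8.6502
abc = 3.7·9.7·6.7 = 240.463
R = abc/(4·Area) ≈ 240.463/(4·8.6502) = 240.463/34.6008 ≈ 6.94963

R = 6.95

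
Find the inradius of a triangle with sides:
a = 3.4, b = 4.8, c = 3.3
r = Area/s where s is the semi-perimeter.
s = (3.4 + 4.8 + 3.3)/2 = 11.5/2 = 5.75
Area = √(s(s−a)(s−b)(s−c)) = √(5.75·2.35·0.95·2.45) ≈ √31.4503 ≈ 5.60806
r ≈ 5.60806/5.75 ≈ 0.975315

r = 0.9753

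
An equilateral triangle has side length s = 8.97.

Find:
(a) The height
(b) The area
(a) The height splits the triangle into two 30-60-90 halves: h = s·√3/2 = 8.97·1.73205/2 ≈ 15.5365/2 ≈ 7.76825
(b) Area = (√3/4)·s² = (√3/4)·8.97² = (√3/4)·80.4609 ≈ 0.433013·80.4609 ≈ 34.8406

Height = 7.768, Area = 34.84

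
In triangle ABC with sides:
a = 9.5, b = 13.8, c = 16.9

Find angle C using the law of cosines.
c² = a² + b² − 2ab·cos(C)  ⇒  cos(C) = (a² + b² − c²)/(2ab)
cos(C) = (9.5² + 13.8² − 16.9²)/(2·9.5·13.8) = (90.25 + 190.44 − 285.61)/262.2 = -4.92/262.2 ≈ -0.0187643
C = arccos(-0.0187643) ≈ 91.0752°

C = 91.08°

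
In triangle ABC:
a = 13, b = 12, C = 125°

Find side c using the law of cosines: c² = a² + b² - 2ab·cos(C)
c² = 13² + 12² − 2·13·12·cos(125°)
cos(125°) ≈ -0.573576
c² ≈ 169 + 144 − 312·(-0.573576) ≈ 313 + 178.956 ≈ 491.956
c ≈ √491.956 ≈ 22.1801

c = 22.18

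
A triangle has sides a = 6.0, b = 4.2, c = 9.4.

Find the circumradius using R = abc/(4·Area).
First find the area with Heron's formula.
s = (6.0 + 4.2 + 9.4)/2 = 9.8
Area = √(s(s−a)(s−b)(s−c)) = √(9.8·3.8·5.6·0.4) ≈ √83.4176 ≈ 9.13332
abc = 6.0·4.2·9.4 = 236.88
R = abc/(4·Area) ≈ 236.88/(4·9.13332) = 236.88/36.5333 ≈ 6.48395

R = 6.484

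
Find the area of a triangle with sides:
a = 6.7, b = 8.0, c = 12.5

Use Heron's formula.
s = (6.7 + 8.0 + 12.5)/2 = 27.2/2 = 13.6
s − a = 6.9, s − b = 5.6, s − c = 1.1
s(s−a)(s−b)(s−c) = 13.6·6.9·5.6·1.1 ≈ 578.054
Area = √578.054 ≈ 24.0428

Area = 24.04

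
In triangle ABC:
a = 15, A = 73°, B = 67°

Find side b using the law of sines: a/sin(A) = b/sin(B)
a/sin(A) = b/sin(B)  ⇒  b = a·sin(B)/sin(A) = 15·sin(67°)/sin(73°)
sin(67°) ≈ 0.920505, sin(73°) ≈ 0.956305
b ≈ 15·0.920505/0.956305 ≈ 13.8076/0.956305 ≈ 14.4385

b = 14.44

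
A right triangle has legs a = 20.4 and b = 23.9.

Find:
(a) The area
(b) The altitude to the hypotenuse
(a) The legs are perpendicular, so Area = ½·a·b = ½·20.4·23.9 = ½·487.56 = 243.78
(b) Hypotenuse c = √(a² + b²) = √(416.16 + 571.21) = √987.37 ≈ 31.4224
    Area = ½·c·h_c  ⇒  h_c = 2·Area/c = 487.56/31.4224 ≈ 15.5163

Area = 243.78, h_c = 15.52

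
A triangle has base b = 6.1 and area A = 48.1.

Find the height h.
A = ½·b·h  ⇒  h = 2A/b = 2·48.1/6.1 = 96.2/6.1 ≈ 15.7705

h = 15.77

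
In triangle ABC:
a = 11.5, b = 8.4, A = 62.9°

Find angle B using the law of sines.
a/sin(A) = b/sin(B)  ⇒  sin(B) = b·sin(A)/a = 8.4·sin(62.9°)/11.5
sin(62.9°) ≈ 0.890213
sin(B) ≈ 8.4·0.890213/11.5 ≈ 7.47779/11.5 ≈ 0.650242
B = arcsin(0.650242) ≈ 40.5599°
(Since b ≤ a we need B ≤ A, so the obtuse alternative 180° − 40.5599° ≈ 139.44° is rejected.)

B = 40.56°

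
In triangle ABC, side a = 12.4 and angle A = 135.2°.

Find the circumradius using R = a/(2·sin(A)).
R = a/(2·sin(A)) = 12.4/(2·sin(135.2°))
sin(135.2°) ≈ 0.704634
R ≈ 12.4/(2·0.704634) = 12.4/1.40927 ≈ 8.79889

R = 8.799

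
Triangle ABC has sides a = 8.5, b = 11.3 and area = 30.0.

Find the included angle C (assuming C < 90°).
Area = ½·a·b·sin(C)  ⇒  sin(C) = 2·Area/(a·b) = 2·30.0/(8.5·11.3) = 60/96.05 ≈ 0.624675
C = arcsin(0.624675) ≈ 38.6583° (taking the acute solution since C < 90°)

C = 38.66°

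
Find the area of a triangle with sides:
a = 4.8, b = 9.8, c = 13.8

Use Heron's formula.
s = (4.8 + 9.8 + 13.8)/2 = 28.4/2 = 14.2
s − a = 9.4, s − b = 4.4, s − c = 0.4
s(s−a)(s−b)(s−c) = 14.2·9.4·4.4·0.4 ≈ 234.925
Area = √234.925 ≈ 15.3273

Area = 15.33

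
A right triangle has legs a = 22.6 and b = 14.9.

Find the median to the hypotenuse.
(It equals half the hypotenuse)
Hypotenuse c = √(a² + b²) = √(510.76 + 222.01) = √732.77 ≈ 27.0697
Median to hypotenuse = c/2 ≈ 27.0697/2 ≈ 13.5349

Median = 13.53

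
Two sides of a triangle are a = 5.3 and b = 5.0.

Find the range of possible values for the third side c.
Triangle inequality: |a − b| < c < a + b
|a − b| = |5.3 − 5.0| = 0.3
a + b = 5.3 + 5.0 = 10.3

0.3 < c < 10.3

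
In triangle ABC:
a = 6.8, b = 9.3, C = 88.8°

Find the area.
Two sides and the included angle (SAS): A = ½·a·b·sin(C) = ½·6.8·9.3·sin(88.8°)
sin(88.8°) ≈ 0.999781
A ≈ ½·63.24·0.999781 = 31.62·0.999781 ≈ 31.6131

Area = 31.61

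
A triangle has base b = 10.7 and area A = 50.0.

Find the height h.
A = ½·b·h  ⇒  h = 2A/b = 2·50.0/10.7 = 100/10.7 ≈ 9.34579

h = 9.346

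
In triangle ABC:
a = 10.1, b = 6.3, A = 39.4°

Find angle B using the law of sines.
a/sin(A) = b/sin(B)  ⇒  sin(B) = b·sin(A)/a = 6.3·sin(39.4°)/10.1
sin(39.4°) ≈ 0.634731
sin(B) ≈ 6.3·0.634731/10.1 ≈ 3.9988/10.1 ≈ 0.395921
B = arcsin(0.395921) ≈ 23.3234°
(Since b ≤ a we need B ≤ A, so the obtuse alternative 180° − 23.3234° ≈ 156.677° is rejected.)

B = 23.32°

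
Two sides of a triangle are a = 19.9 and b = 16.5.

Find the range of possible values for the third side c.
Triangle inequality: |a − b| < c < a + b
|a − b| = |19.9 − 16.5| = 3.4
a + b = 19.9 + 16.5 = 36.4

3.4 < c < 36.4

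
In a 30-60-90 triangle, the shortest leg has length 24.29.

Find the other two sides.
In a 30-60-90 triangle the sides are in ratio 1 : √3 : 2 (short leg : long leg : hypotenuse).
Long leg = 24.29·√3 ≈ 24.29·1.73205 ≈ 42.0715
Hypotenuse = 2·24.29 = 48.58

Long leg = 24.29√3 = 42.07, Hypotenuse = 48.58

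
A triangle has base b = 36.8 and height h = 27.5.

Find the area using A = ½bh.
A = ½·b·h = ½·36.8·27.5 = ½·1012 = 506

Area = 506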